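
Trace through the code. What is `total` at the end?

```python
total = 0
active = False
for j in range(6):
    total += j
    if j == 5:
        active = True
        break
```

Let's trace through this code step by step.

Initialize: total = 0
Initialize: active = False
Entering loop: for j in range(6):

After execution: total = 15
15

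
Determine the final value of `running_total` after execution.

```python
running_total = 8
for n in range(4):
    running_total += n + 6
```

Let's trace through this code step by step.

Initialize: running_total = 8
Entering loop: for n in range(4):

After execution: running_total = 38
38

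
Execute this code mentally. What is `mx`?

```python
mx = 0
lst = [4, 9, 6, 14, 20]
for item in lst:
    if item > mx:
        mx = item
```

Let's trace through this code step by step.

Initialize: mx = 0
Initialize: lst = [4, 9, 6, 14, 20]
Entering loop: for item in lst:

After execution: mx = 20
20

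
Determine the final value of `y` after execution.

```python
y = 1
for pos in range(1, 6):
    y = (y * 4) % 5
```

Let's trace through this code step by step.

Initialize: y = 1
Entering loop: for pos in range(1, 6):

After execution: y = 4
4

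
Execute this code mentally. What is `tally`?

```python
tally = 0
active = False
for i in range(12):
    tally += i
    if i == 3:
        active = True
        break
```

Let's trace through this code step by step.

Initialize: tally = 0
Initialize: active = False
Entering loop: for i in range(12):

After execution: tally = 6
6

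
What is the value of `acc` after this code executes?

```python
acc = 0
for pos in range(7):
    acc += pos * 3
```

Let's trace through this code step by step.

Initialize: acc = 0
Entering loop: for pos in range(7):

After execution: acc = 63
63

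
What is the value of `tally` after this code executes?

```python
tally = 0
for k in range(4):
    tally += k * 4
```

Let's trace through this code step by step.

Initialize: tally = 0
Entering loop: for k in range(4):

After execution: tally = 24
24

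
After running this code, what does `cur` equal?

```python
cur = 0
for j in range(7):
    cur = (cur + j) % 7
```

Let's trace through this code step by step.

Initialize: cur = 0
Entering loop: for j in range(7):

After execution: cur = 0
0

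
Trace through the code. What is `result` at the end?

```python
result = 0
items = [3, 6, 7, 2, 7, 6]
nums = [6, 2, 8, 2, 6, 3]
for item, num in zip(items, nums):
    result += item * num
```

Let's trace through this code step by step.

Initialize: result = 0
Initialize: items = [3, 6, 7, 2, 7, 6]
Initialize: nums = [6, 2, 8, 2, 6, 3]
Entering loop: for item, num in zip(items, nums):

After execution: result = 150
150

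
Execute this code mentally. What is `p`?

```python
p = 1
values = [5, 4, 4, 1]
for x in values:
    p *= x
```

Let's trace through this code step by step.

Initialize: p = 1
Initialize: values = [5, 4, 4, 1]
Entering loop: for x in values:

After execution: p = 80
80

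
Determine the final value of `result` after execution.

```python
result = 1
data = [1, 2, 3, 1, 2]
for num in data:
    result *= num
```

Let's trace through this code step by step.

Initialize: result = 1
Initialize: data = [1, 2, 3, 1, 2]
Entering loop: for num in data:

After execution: result = 12
12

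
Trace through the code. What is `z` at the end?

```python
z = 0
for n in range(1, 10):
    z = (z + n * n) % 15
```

Let's trace through this code step by step.

Initialize: z = 0
Entering loop: for n in range(1, 10):

After execution: z = 0
0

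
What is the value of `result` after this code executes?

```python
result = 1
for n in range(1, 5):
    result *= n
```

Let's trace through this code step by step.

Initialize: result = 1
Entering loop: for n in range(1, 5):

After execution: result = 24
24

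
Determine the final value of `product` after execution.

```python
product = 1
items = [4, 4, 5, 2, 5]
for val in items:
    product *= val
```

Let's trace through this code step by step.

Initialize: product = 1
Initialize: items = [4, 4, 5, 2, 5]
Entering loop: for val in items:

After execution: product = 800
800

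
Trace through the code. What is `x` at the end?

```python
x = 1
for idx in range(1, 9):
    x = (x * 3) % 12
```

Let's trace through this code step by step.

Initialize: x = 1
Entering loop: for idx in range(1, 9):

After execution: x = 9
9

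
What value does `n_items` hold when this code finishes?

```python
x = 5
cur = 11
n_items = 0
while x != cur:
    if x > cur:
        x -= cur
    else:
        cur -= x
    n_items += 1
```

Let's trace through this code step by step.

Initialize: x = 5
Initialize: cur = 11
Initialize: n_items = 0
Entering loop: while x != cur:

After execution: n_items = 6
6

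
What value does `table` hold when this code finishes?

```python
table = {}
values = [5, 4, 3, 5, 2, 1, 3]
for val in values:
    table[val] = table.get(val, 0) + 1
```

Let's trace through this code step by step.

Initialize: table = {}
Initialize: values = [5, 4, 3, 5, 2, 1, 3]
Entering loop: for val in values:

After execution: table = {5: 2, 4: 1, 3: 2, 2: 1, 1: 1}
{5: 2, 4: 1, 3: 2, 2: 1, 1: 1}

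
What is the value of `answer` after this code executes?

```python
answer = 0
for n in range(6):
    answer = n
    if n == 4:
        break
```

Let's trace through this code step by step.

Initialize: answer = 0
Entering loop: for n in range(6):

After execution: answer = 4
4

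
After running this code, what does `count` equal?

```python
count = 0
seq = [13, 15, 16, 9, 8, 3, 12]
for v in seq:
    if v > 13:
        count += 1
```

Let's trace through this code step by step.

Initialize: count = 0
Initialize: seq = [13, 15, 16, 9, 8, 3, 12]
Entering loop: for v in seq:

After execution: count = 2
2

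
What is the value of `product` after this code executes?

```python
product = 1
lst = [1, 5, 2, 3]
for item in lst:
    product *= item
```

Let's trace through this code step by step.

Initialize: product = 1
Initialize: lst = [1, 5, 2, 3]
Entering loop: for item in lst:

After execution: product = 30
30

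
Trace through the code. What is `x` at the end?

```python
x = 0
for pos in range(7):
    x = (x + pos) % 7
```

Let's trace through this code step by step.

Initialize: x = 0
Entering loop: for pos in range(7):

After execution: x = 0
0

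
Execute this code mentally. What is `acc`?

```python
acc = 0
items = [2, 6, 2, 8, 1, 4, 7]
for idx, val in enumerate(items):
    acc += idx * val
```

Let's trace through this code step by step.

Initialize: acc = 0
Initialize: items = [2, 6, 2, 8, 1, 4, 7]
Entering loop: for idx, val in enumerate(items):

After execution: acc = 100
100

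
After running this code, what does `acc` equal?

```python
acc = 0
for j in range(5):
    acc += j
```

Let's trace through this code step by step.

Initialize: acc = 0
Entering loop: for j in range(5):

After execution: acc = 10
10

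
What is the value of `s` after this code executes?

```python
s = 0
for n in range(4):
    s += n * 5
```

Let's trace through this code step by step.

Initialize: s = 0
Entering loop: for n in range(4):

After execution: s = 30
30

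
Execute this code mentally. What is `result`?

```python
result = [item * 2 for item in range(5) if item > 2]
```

Let's trace through this code step by step.

Initialize: result = [item * 2 for item in range(5) if item > 2]

After execution: result = [6, 8]
[6, 8]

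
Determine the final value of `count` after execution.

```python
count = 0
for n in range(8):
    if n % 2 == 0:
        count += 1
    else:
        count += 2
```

Let's trace through this code step by step.

Initialize: count = 0
Entering loop: for n in range(8):

After execution: count = 12
12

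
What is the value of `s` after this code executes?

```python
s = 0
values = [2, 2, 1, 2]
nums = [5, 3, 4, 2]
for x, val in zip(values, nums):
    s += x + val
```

Let's trace through this code step by step.

Initialize: s = 0
Initialize: values = [2, 2, 1, 2]
Initialize: nums = [5, 3, 4, 2]
Entering loop: for x, val in zip(values, nums):

After execution: s = 21
21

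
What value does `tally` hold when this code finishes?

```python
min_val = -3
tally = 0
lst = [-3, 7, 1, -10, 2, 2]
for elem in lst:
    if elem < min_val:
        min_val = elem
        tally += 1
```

Let's trace through this code step by step.

Initialize: min_val = -3
Initialize: tally = 0
Initialize: lst = [-3, 7, 1, -10, 2, 2]
Entering loop: for elem in lst:

After execution: tally = 1
1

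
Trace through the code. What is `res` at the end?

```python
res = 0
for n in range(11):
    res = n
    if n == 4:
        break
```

Let's trace through this code step by step.

Initialize: res = 0
Entering loop: for n in range(11):

After execution: res = 4
4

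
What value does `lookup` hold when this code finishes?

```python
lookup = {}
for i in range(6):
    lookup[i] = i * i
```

Let's trace through this code step by step.

Initialize: lookup = {}
Entering loop: for i in range(6):

After execution: lookup = {0: 0, 1: 1, 2: 4, 3: 9, 4: 16, 5: 25}
{0: 0, 1: 1, 2: 4, 3: 9, 4: 16, 5: 25}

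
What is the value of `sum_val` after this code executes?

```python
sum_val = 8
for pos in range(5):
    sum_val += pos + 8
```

Let's trace through this code step by step.

Initialize: sum_val = 8
Entering loop: for pos in range(5):

After execution: sum_val = 58
58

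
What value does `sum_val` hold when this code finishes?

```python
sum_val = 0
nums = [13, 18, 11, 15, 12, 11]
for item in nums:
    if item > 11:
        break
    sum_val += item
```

Let's trace through this code step by step.

Initialize: sum_val = 0
Initialize: nums = [13, 18, 11, 15, 12, 11]
Entering loop: for item in nums:

After execution: sum_val = 0
0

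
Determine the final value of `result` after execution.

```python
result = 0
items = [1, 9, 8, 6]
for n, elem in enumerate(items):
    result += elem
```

Let's trace through this code step by step.

Initialize: result = 0
Initialize: items = [1, 9, 8, 6]
Entering loop: for n, elem in enumerate(items):

After execution: result = 24
24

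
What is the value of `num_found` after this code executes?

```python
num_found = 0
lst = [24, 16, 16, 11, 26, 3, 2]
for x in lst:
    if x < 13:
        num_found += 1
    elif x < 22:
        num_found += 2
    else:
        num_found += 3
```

Let's trace through this code step by step.

Initialize: num_found = 0
Initialize: lst = [24, 16, 16, 11, 26, 3, 2]
Entering loop: for x in lst:

After execution: num_found = 13
13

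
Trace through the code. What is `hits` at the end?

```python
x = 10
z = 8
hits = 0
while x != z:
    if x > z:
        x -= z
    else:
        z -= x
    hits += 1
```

Let's trace through this code step by step.

Initialize: x = 10
Initialize: z = 8
Initialize: hits = 0
Entering loop: while x != z:

After execution: hits = 4
4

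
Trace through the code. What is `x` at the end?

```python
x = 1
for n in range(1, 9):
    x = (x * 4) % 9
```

Let's trace through this code step by step.

Initialize: x = 1
Entering loop: for n in range(1, 9):

After execution: x = 7
7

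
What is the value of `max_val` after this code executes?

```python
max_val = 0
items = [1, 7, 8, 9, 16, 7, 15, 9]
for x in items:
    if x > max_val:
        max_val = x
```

Let's trace through this code step by step.

Initialize: max_val = 0
Initialize: items = [1, 7, 8, 9, 16, 7, 15, 9]
Entering loop: for x in items:

After execution: max_val = 16
16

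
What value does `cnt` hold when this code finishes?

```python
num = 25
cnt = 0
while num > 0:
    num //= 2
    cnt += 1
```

Let's trace through this code step by step.

Initialize: num = 25
Initialize: cnt = 0
Entering loop: while num > 0:

After execution: cnt = 5
5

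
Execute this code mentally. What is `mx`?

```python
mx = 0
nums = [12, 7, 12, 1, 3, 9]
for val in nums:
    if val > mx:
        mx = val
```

Let's trace through this code step by step.

Initialize: mx = 0
Initialize: nums = [12, 7, 12, 1, 3, 9]
Entering loop: for val in nums:

After execution: mx = 12
12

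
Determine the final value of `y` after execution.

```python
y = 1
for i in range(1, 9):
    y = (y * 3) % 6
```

Let's trace through this code step by step.

Initialize: y = 1
Entering loop: for i in range(1, 9):

After execution: y = 3
3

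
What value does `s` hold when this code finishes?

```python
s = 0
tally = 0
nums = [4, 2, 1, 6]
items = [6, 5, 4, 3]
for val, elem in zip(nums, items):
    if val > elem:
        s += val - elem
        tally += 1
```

Let's trace through this code step by step.

Initialize: s = 0
Initialize: tally = 0
Initialize: nums = [4, 2, 1, 6]
Initialize: items = [6, 5, 4, 3]
Entering loop: for val, elem in zip(nums, items):

After execution: s = 3
3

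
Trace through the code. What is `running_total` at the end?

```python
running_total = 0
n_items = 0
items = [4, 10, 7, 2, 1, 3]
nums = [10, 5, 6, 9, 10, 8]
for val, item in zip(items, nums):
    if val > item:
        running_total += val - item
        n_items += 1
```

Let's trace through this code step by step.

Initialize: running_total = 0
Initialize: n_items = 0
Initialize: items = [4, 10, 7, 2, 1, 3]
Initialize: nums = [10, 5, 6, 9, 10, 8]
Entering loop: for val, item in zip(items, nums):

After execution: running_total = 6
6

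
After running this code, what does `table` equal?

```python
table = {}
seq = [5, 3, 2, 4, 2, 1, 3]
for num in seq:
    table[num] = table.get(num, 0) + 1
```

Let's trace through this code step by step.

Initialize: table = {}
Initialize: seq = [5, 3, 2, 4, 2, 1, 3]
Entering loop: for num in seq:

After execution: table = {5: 1, 3: 2, 2: 2, 4: 1, 1: 1}
{5: 1, 3: 2, 2: 2, 4: 1, 1: 1}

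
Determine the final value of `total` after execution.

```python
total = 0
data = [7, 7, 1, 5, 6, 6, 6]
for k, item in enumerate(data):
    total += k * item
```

Let's trace through this code step by step.

Initialize: total = 0
Initialize: data = [7, 7, 1, 5, 6, 6, 6]
Entering loop: for k, item in enumerate(data):

After execution: total = 114
114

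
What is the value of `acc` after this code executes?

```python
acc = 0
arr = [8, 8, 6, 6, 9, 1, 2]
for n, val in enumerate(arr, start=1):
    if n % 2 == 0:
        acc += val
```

Let's trace through this code step by step.

Initialize: acc = 0
Initialize: arr = [8, 8, 6, 6, 9, 1, 2]
Entering loop: for n, val in enumerate(arr, start=1):

After execution: acc = 15
15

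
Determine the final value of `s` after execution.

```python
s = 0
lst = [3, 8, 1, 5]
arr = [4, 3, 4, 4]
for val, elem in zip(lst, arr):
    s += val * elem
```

Let's trace through this code step by step.

Initialize: s = 0
Initialize: lst = [3, 8, 1, 5]
Initialize: arr = [4, 3, 4, 4]
Entering loop: for val, elem in zip(lst, arr):

After execution: s = 60
60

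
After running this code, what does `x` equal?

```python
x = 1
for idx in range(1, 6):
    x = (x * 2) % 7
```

Let's trace through this code step by step.

Initialize: x = 1
Entering loop: for idx in range(1, 6):

After execution: x = 4
4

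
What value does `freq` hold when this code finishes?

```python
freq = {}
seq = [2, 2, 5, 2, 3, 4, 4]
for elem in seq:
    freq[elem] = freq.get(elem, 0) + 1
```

Let's trace through this code step by step.

Initialize: freq = {}
Initialize: seq = [2, 2, 5, 2, 3, 4, 4]
Entering loop: for elem in seq:

After execution: freq = {2: 3, 5: 1, 3: 1, 4: 2}
{2: 3, 5: 1, 3: 1, 4: 2}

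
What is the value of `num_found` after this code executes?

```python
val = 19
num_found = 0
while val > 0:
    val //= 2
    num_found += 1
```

Let's trace through this code step by step.

Initialize: val = 19
Initialize: num_found = 0
Entering loop: while val > 0:

After execution: num_found = 5
5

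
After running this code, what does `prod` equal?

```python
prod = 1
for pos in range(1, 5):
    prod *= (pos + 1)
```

Let's trace through this code step by step.

Initialize: prod = 1
Entering loop: for pos in range(1, 5):

After execution: prod = 120
120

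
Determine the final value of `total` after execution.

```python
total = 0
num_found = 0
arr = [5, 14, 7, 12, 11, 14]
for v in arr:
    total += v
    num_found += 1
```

Let's trace through this code step by step.

Initialize: total = 0
Initialize: num_found = 0
Initialize: arr = [5, 14, 7, 12, 11, 14]
Entering loop: for v in arr:

After execution: total = 63
63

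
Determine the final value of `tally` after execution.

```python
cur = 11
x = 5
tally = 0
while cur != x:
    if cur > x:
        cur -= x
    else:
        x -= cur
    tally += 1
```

Let's trace through this code step by step.

Initialize: cur = 11
Initialize: x = 5
Initialize: tally = 0
Entering loop: while cur != x:

After execution: tally = 6
6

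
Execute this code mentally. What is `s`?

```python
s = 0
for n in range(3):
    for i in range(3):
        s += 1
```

Let's trace through this code step by step.

Initialize: s = 0
Entering loop: for n in range(3):

After execution: s = 9
9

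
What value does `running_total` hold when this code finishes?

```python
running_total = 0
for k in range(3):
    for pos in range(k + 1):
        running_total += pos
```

Let's trace through this code step by step.

Initialize: running_total = 0
Entering loop: for k in range(3):

After execution: running_total = 4
4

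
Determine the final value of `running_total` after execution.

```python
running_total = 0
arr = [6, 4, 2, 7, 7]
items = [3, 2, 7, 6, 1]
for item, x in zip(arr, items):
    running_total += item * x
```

Let's trace through this code step by step.

Initialize: running_total = 0
Initialize: arr = [6, 4, 2, 7, 7]
Initialize: items = [3, 2, 7, 6, 1]
Entering loop: for item, x in zip(arr, items):

After execution: running_total = 89
89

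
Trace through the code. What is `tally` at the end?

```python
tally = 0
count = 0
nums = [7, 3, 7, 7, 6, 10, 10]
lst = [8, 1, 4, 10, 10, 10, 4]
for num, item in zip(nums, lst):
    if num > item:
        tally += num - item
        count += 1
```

Let's trace through this code step by step.

Initialize: tally = 0
Initialize: count = 0
Initialize: nums = [7, 3, 7, 7, 6, 10, 10]
Initialize: lst = [8, 1, 4, 10, 10, 10, 4]
Entering loop: for num, item in zip(nums, lst):

After execution: tally = 11
11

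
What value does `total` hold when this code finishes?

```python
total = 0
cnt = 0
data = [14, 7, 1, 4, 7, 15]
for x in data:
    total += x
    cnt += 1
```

Let's trace through this code step by step.

Initialize: total = 0
Initialize: cnt = 0
Initialize: data = [14, 7, 1, 4, 7, 15]
Entering loop: for x in data:

After execution: total = 48
48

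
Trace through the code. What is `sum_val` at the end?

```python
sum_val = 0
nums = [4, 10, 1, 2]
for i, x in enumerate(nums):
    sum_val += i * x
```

Let's trace through this code step by step.

Initialize: sum_val = 0
Initialize: nums = [4, 10, 1, 2]
Entering loop: for i, x in enumerate(nums):

After execution: sum_val = 18
18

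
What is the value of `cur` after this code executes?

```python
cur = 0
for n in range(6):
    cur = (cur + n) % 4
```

Let's trace through this code step by step.

Initialize: cur = 0
Entering loop: for n in range(6):

After execution: cur = 3
3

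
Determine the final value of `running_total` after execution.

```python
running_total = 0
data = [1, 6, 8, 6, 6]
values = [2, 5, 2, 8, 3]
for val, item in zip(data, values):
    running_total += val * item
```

Let's trace through this code step by step.

Initialize: running_total = 0
Initialize: data = [1, 6, 8, 6, 6]
Initialize: values = [2, 5, 2, 8, 3]
Entering loop: for val, item in zip(data, values):

After execution: running_total = 114
114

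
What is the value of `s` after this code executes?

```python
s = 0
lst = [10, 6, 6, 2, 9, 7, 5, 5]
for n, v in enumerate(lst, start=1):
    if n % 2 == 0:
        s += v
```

Let's trace through this code step by step.

Initialize: s = 0
Initialize: lst = [10, 6, 6, 2, 9, 7, 5, 5]
Entering loop: for n, v in enumerate(lst, start=1):

After execution: s = 20
20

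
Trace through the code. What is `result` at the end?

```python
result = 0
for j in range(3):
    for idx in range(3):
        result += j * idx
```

Let's trace through this code step by step.

Initialize: result = 0
Entering loop: for j in range(3):

After execution: result = 9
9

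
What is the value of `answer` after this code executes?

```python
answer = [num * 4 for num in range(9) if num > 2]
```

Let's trace through this code step by step.

Initialize: answer = [num * 4 for num in range(9) if num > 2]

After execution: answer = [12, 16, 20, 24, 28, 32]
[12, 16, 20, 24, 28, 32]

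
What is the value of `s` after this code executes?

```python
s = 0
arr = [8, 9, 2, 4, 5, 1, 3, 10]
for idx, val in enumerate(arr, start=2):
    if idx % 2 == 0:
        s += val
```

Let's trace through this code step by step.

Initialize: s = 0
Initialize: arr = [8, 9, 2, 4, 5, 1, 3, 10]
Entering loop: for idx, val in enumerate(arr, start=2):

After execution: s = 18
18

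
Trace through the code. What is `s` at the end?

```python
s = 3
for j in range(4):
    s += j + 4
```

Let's trace through this code step by step.

Initialize: s = 3
Entering loop: for j in range(4):

After execution: s = 25
25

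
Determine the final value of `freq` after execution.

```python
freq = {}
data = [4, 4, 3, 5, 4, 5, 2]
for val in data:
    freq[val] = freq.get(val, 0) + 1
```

Let's trace through this code step by step.

Initialize: freq = {}
Initialize: data = [4, 4, 3, 5, 4, 5, 2]
Entering loop: for val in data:

After execution: freq = {4: 3, 3: 1, 5: 2, 2: 1}
{4: 3, 3: 1, 5: 2, 2: 1}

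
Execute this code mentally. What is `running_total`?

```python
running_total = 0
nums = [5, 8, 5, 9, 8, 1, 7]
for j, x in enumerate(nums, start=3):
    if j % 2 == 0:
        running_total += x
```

Let's trace through this code step by step.

Initialize: running_total = 0
Initialize: nums = [5, 8, 5, 9, 8, 1, 7]
Entering loop: for j, x in enumerate(nums, start=3):

After execution: running_total = 18
18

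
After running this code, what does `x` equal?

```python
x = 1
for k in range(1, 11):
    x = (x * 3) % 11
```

Let's trace through this code step by step.

Initialize: x = 1
Entering loop: for k in range(1, 11):

After execution: x = 1
1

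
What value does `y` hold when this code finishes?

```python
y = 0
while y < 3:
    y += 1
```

Let's trace through this code step by step.

Initialize: y = 0
Entering loop: while y < 3:

After execution: y = 3
3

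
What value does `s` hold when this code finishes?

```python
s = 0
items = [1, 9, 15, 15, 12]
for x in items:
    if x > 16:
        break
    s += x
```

Let's trace through this code step by step.

Initialize: s = 0
Initialize: items = [1, 9, 15, 15, 12]
Entering loop: for x in items:

After execution: s = 52
52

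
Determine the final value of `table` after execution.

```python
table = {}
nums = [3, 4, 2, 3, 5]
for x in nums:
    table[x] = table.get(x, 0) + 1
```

Let's trace through this code step by step.

Initialize: table = {}
Initialize: nums = [3, 4, 2, 3, 5]
Entering loop: for x in nums:

After execution: table = {3: 2, 4: 1, 2: 1, 5: 1}
{3: 2, 4: 1, 2: 1, 5: 1}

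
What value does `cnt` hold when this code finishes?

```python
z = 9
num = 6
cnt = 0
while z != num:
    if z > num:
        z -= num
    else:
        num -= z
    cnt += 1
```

Let's trace through this code step by step.

Initialize: z = 9
Initialize: num = 6
Initialize: cnt = 0
Entering loop: while z != num:

After execution: cnt = 2
2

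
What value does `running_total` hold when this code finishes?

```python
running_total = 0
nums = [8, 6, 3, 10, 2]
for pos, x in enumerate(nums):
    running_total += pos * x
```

Let's trace through this code step by step.

Initialize: running_total = 0
Initialize: nums = [8, 6, 3, 10, 2]
Entering loop: for pos, x in enumerate(nums):

After execution: running_total = 50
50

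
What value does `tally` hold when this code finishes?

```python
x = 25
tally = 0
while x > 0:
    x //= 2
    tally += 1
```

Let's trace through this code step by step.

Initialize: x = 25
Initialize: tally = 0
Entering loop: while x > 0:

After execution: tally = 5
5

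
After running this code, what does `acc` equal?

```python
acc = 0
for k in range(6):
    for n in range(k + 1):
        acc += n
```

Let's trace through this code step by step.

Initialize: acc = 0
Entering loop: for k in range(6):

After execution: acc = 35
35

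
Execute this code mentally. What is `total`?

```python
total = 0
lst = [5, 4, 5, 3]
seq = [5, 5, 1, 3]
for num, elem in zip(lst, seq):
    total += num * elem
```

Let's trace through this code step by step.

Initialize: total = 0
Initialize: lst = [5, 4, 5, 3]
Initialize: seq = [5, 5, 1, 3]
Entering loop: for num, elem in zip(lst, seq):

After execution: total = 59
59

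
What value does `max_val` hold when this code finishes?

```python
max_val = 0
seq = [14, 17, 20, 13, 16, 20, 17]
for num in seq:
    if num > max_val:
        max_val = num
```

Let's trace through this code step by step.

Initialize: max_val = 0
Initialize: seq = [14, 17, 20, 13, 16, 20, 17]
Entering loop: for num in seq:

After execution: max_val = 20
20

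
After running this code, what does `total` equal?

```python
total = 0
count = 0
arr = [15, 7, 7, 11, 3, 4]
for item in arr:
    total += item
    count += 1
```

Let's trace through this code step by step.

Initialize: total = 0
Initialize: count = 0
Initialize: arr = [15, 7, 7, 11, 3, 4]
Entering loop: for item in arr:

After execution: total = 47
47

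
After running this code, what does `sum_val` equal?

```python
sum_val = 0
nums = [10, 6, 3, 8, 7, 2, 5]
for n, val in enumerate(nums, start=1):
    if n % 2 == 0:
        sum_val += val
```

Let's trace through this code step by step.

Initialize: sum_val = 0
Initialize: nums = [10, 6, 3, 8, 7, 2, 5]
Entering loop: for n, val in enumerate(nums, start=1):

After execution: sum_val = 16
16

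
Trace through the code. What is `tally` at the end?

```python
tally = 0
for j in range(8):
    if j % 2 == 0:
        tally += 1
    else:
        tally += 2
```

Let's trace through this code step by step.

Initialize: tally = 0
Entering loop: for j in range(8):

After execution: tally = 12
12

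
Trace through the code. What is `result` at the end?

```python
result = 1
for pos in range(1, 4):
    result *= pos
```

Let's trace through this code step by step.

Initialize: result = 1
Entering loop: for pos in range(1, 4):

After execution: result = 6
6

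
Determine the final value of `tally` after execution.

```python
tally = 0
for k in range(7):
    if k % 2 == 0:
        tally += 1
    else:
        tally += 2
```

Let's trace through this code step by step.

Initialize: tally = 0
Entering loop: for k in range(7):

After execution: tally = 10
10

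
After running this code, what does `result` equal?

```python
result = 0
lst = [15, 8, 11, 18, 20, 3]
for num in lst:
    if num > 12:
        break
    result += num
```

Let's trace through this code step by step.

Initialize: result = 0
Initialize: lst = [15, 8, 11, 18, 20, 3]
Entering loop: for num in lst:

After execution: result = 0
0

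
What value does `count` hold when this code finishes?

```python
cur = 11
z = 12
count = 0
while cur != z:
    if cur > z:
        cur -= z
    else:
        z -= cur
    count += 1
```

Let's trace through this code step by step.

Initialize: cur = 11
Initialize: z = 12
Initialize: count = 0
Entering loop: while cur != z:

After execution: count = 11
11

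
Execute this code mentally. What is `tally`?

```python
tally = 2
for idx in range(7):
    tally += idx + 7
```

Let's trace through this code step by step.

Initialize: tally = 2
Entering loop: for idx in range(7):

After execution: tally = 72
72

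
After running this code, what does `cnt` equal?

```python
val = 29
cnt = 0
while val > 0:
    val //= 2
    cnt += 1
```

Let's trace through this code step by step.

Initialize: val = 29
Initialize: cnt = 0
Entering loop: while val > 0:

After execution: cnt = 5
5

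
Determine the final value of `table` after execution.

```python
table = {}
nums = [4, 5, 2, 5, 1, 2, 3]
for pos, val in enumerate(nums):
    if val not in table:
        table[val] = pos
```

Let's trace through this code step by step.

Initialize: table = {}
Initialize: nums = [4, 5, 2, 5, 1, 2, 3]
Entering loop: for pos, val in enumerate(nums):

After execution: table = {4: 0, 5: 1, 2: 2, 1: 4, 3: 6}
{4: 0, 5: 1, 2: 2, 1: 4, 3: 6}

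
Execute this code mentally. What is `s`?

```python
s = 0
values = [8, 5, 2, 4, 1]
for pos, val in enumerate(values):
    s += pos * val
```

Let's trace through this code step by step.

Initialize: s = 0
Initialize: values = [8, 5, 2, 4, 1]
Entering loop: for pos, val in enumerate(values):

After execution: s = 25
25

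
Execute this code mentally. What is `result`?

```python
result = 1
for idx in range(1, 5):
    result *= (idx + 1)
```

Let's trace through this code step by step.

Initialize: result = 1
Entering loop: for idx in range(1, 5):

After execution: result = 120
120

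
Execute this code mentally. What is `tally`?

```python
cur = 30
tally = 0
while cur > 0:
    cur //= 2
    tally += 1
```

Let's trace through this code step by step.

Initialize: cur = 30
Initialize: tally = 0
Entering loop: while cur > 0:

After execution: tally = 5
5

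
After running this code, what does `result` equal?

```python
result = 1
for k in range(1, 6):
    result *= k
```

Let's trace through this code step by step.

Initialize: result = 1
Entering loop: for k in range(1, 6):

After execution: result = 120
120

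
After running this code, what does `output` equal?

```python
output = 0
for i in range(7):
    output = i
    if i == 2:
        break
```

Let's trace through this code step by step.

Initialize: output = 0
Entering loop: for i in range(7):

After execution: output = 2
2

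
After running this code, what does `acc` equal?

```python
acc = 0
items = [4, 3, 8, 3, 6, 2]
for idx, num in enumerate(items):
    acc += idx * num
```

Let's trace through this code step by step.

Initialize: acc = 0
Initialize: items = [4, 3, 8, 3, 6, 2]
Entering loop: for idx, num in enumerate(items):

After execution: acc = 62
62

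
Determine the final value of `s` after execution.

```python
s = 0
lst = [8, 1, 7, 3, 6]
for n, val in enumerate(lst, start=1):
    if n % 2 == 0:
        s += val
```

Let's trace through this code step by step.

Initialize: s = 0
Initialize: lst = [8, 1, 7, 3, 6]
Entering loop: for n, val in enumerate(lst, start=1):

After execution: s = 4
4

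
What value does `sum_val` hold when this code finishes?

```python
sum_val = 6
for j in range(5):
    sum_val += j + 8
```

Let's trace through this code step by step.

Initialize: sum_val = 6
Entering loop: for j in range(5):

After execution: sum_val = 56
56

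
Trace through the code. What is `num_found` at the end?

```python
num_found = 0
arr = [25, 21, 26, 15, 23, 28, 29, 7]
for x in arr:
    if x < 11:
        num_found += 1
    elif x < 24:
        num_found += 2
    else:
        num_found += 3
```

Let's trace through this code step by step.

Initialize: num_found = 0
Initialize: arr = [25, 21, 26, 15, 23, 28, 29, 7]
Entering loop: for x in arr:

After execution: num_found = 19
19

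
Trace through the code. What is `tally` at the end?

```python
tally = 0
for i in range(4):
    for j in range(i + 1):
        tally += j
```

Let's trace through this code step by step.

Initialize: tally = 0
Entering loop: for i in range(4):

After execution: tally = 10
10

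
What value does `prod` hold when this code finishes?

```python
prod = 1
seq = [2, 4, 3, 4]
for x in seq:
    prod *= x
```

Let's trace through this code step by step.

Initialize: prod = 1
Initialize: seq = [2, 4, 3, 4]
Entering loop: for x in seq:

After execution: prod = 96
96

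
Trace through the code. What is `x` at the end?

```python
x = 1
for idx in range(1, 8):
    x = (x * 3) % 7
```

Let's trace through this code step by step.

Initialize: x = 1
Entering loop: for idx in range(1, 8):

After execution: x = 3
3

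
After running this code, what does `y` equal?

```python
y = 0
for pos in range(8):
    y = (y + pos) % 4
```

Let's trace through this code step by step.

Initialize: y = 0
Entering loop: for pos in range(8):

After execution: y = 0
0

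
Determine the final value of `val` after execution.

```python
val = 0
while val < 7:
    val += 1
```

Let's trace through this code step by step.

Initialize: val = 0
Entering loop: while val < 7:

After execution: val = 7
7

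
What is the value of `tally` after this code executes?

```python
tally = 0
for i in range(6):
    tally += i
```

Let's trace through this code step by step.

Initialize: tally = 0
Entering loop: for i in range(6):

After execution: tally = 15
15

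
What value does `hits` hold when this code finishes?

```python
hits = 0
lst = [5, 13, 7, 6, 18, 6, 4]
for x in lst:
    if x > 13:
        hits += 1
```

Let's trace through this code step by step.

Initialize: hits = 0
Initialize: lst = [5, 13, 7, 6, 18, 6, 4]
Entering loop: for x in lst:

After execution: hits = 1
1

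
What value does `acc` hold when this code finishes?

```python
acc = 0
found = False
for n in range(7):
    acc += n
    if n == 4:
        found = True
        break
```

Let's trace through this code step by step.

Initialize: acc = 0
Initialize: found = False
Entering loop: for n in range(7):

After execution: acc = 10
10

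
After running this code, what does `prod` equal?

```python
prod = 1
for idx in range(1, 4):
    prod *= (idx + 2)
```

Let's trace through this code step by step.

Initialize: prod = 1
Entering loop: for idx in range(1, 4):

After execution: prod = 60
60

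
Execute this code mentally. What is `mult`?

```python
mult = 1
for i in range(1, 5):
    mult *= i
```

Let's trace through this code step by step.

Initialize: mult = 1
Entering loop: for i in range(1, 5):

After execution: mult = 24
24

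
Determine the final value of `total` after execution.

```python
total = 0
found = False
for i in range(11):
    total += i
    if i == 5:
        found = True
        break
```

Let's trace through this code step by step.

Initialize: total = 0
Initialize: found = False
Entering loop: for i in range(11):

After execution: total = 15
15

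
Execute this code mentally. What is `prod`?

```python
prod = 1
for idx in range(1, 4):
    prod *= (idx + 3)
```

Let's trace through this code step by step.

Initialize: prod = 1
Entering loop: for idx in range(1, 4):

After execution: prod = 120
120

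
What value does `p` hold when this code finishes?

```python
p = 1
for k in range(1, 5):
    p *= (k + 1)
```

Let's trace through this code step by step.

Initialize: p = 1
Entering loop: for k in range(1, 5):

After execution: p = 120
120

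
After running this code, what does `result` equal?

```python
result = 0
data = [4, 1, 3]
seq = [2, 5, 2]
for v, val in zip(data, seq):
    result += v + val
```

Let's trace through this code step by step.

Initialize: result = 0
Initialize: data = [4, 1, 3]
Initialize: seq = [2, 5, 2]
Entering loop: for v, val in zip(data, seq):

After execution: result = 17
17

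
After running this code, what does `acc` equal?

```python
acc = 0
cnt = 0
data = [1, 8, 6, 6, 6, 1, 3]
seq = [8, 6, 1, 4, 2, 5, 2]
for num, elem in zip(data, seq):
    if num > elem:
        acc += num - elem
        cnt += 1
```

Let's trace through this code step by step.

Initialize: acc = 0
Initialize: cnt = 0
Initialize: data = [1, 8, 6, 6, 6, 1, 3]
Initialize: seq = [8, 6, 1, 4, 2, 5, 2]
Entering loop: for num, elem in zip(data, seq):

After execution: acc = 14
14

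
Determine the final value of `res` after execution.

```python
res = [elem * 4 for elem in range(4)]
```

Let's trace through this code step by step.

Initialize: res = [elem * 4 for elem in range(4)]

After execution: res = [0, 4, 8, 12]
[0, 4, 8, 12]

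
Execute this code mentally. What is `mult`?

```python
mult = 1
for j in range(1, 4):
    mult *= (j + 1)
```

Let's trace through this code step by step.

Initialize: mult = 1
Entering loop: for j in range(1, 4):

After execution: mult = 24
24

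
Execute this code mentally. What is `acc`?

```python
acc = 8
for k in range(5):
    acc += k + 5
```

Let's trace through this code step by step.

Initialize: acc = 8
Entering loop: for k in range(5):

After execution: acc = 43
43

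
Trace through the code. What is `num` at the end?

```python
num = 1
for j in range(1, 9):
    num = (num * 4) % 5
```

Let's trace through this code step by step.

Initialize: num = 1
Entering loop: for j in range(1, 9):

After execution: num = 1
1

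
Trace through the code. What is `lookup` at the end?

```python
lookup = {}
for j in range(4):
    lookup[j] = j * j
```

Let's trace through this code step by step.

Initialize: lookup = {}
Entering loop: for j in range(4):

After execution: lookup = {0: 0, 1: 1, 2: 4, 3: 9}
{0: 0, 1: 1, 2: 4, 3: 9}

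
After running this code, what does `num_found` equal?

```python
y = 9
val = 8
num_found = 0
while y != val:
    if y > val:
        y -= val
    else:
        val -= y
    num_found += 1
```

Let's trace through this code step by step.

Initialize: y = 9
Initialize: val = 8
Initialize: num_found = 0
Entering loop: while y != val:

After execution: num_found = 8
8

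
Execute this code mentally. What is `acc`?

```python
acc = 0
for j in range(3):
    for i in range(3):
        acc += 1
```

Let's trace through this code step by step.

Initialize: acc = 0
Entering loop: for j in range(3):

After execution: acc = 9
9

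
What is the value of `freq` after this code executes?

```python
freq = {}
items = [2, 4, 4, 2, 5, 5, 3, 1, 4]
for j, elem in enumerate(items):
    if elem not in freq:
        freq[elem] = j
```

Let's trace through this code step by step.

Initialize: freq = {}
Initialize: items = [2, 4, 4, 2, 5, 5, 3, 1, 4]
Entering loop: for j, elem in enumerate(items):

After execution: freq = {2: 0, 4: 1, 5: 4, 3: 6, 1: 7}
{2: 0, 4: 1, 5: 4, 3: 6, 1: 7}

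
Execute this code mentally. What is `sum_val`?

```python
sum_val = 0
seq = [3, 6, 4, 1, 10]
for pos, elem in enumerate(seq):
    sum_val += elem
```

Let's trace through this code step by step.

Initialize: sum_val = 0
Initialize: seq = [3, 6, 4, 1, 10]
Entering loop: for pos, elem in enumerate(seq):

After execution: sum_val = 24
24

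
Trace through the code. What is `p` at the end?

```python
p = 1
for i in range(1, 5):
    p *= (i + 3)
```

Let's trace through this code step by step.

Initialize: p = 1
Entering loop: for i in range(1, 5):

After execution: p = 840
840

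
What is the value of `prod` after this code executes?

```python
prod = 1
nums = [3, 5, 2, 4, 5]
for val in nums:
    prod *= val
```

Let's trace through this code step by step.

Initialize: prod = 1
Initialize: nums = [3, 5, 2, 4, 5]
Entering loop: for val in nums:

After execution: prod = 600
600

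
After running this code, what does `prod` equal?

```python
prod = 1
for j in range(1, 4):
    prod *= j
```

Let's trace through this code step by step.

Initialize: prod = 1
Entering loop: for j in range(1, 4):

After execution: prod = 6
6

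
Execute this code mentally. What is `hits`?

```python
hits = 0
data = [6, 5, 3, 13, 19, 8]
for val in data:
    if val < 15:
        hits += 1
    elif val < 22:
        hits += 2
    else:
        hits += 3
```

Let's trace through this code step by step.

Initialize: hits = 0
Initialize: data = [6, 5, 3, 13, 19, 8]
Entering loop: for val in data:

After execution: hits = 7
7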